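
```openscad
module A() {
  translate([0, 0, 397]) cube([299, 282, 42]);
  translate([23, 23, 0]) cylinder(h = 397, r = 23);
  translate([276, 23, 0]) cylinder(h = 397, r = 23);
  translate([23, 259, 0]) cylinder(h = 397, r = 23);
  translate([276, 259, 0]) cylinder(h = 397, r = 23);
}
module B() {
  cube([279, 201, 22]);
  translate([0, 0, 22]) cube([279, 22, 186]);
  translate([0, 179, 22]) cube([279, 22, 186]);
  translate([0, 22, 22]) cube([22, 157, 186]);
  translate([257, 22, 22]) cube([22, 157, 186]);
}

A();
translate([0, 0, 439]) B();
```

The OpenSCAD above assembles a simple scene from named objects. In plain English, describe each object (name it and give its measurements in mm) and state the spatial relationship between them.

A is a four-legged stool. The seat is 299×282 mm, 42 mm thick, top at z = 439 mm. It stands on four round legs, each 46 mm in diameter, from z = 0 to the seat underside, each leg's axis is inset half a diameter from the nearest pair of seat edges (so the leg's bounding box is flush with the corner).

B is an open-topped rectangular box: outside dimensions 279×201×208 mm, with a uniform wall and base thickness of 22 mm. The base is a full 279×201 slab on the floor; four walls sit on top of the base. The front and back walls (the −y and +y sides) span the full width; the two side walls fit between them.

The open box is on top of the stool.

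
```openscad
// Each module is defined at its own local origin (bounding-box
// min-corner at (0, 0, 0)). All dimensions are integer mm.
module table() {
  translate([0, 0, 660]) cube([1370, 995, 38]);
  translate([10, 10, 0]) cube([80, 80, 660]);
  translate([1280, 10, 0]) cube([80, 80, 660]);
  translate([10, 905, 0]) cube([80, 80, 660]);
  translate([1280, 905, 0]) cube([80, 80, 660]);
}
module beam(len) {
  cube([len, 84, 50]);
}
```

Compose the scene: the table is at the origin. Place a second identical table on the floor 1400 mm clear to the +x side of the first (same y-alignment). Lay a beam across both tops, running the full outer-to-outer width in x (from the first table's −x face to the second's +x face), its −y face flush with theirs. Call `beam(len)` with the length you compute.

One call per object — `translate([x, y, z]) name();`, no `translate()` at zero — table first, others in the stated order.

table();
translate([2770, 0, 0]) table();
translate([0, 0, 698]) beam(4140);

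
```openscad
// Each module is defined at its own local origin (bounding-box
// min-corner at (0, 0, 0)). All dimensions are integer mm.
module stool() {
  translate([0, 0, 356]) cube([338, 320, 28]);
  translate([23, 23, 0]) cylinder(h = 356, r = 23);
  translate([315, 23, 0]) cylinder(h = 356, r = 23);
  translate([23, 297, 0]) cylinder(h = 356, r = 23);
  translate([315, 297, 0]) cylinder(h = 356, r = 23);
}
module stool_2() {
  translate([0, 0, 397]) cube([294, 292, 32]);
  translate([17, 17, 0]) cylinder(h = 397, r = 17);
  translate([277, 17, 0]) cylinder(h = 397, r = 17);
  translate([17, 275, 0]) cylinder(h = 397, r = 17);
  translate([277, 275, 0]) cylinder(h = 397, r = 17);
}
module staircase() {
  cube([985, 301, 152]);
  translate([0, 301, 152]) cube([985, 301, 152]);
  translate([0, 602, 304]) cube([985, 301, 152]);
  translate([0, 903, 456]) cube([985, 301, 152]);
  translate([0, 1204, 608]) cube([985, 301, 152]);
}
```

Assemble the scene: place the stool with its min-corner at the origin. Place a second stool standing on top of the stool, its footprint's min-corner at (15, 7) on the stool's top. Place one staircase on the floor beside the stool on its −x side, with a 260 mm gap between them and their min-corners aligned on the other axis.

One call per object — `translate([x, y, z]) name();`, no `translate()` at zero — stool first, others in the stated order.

stool();
translate([15, 7, 384]) stool_2();
translate([-1245, 0, 0]) staircase();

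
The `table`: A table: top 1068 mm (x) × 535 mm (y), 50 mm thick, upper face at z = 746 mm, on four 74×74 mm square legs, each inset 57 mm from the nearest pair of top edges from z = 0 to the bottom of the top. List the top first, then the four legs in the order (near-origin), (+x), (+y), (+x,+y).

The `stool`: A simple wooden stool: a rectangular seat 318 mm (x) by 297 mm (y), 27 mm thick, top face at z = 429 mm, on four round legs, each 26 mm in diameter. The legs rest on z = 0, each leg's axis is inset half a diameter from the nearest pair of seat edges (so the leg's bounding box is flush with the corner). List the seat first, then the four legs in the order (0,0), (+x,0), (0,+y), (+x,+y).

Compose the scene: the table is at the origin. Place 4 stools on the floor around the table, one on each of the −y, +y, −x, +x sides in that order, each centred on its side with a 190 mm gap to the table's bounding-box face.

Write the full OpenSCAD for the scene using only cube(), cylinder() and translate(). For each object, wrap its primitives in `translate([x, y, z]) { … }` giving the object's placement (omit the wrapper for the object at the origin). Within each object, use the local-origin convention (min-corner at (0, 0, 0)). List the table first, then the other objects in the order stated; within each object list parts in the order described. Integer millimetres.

translate([0, 0, 696]) cube([1068, 535, 50]);
translate([57, 57, 0]) cube([74, 74, 696]);
translate([937, 57, 0]) cube([74, 74, 696]);
translate([57, 404, 0]) cube([74, 74, 696]);
translate([937, 404, 0]) cube([74, 74, 696]);
translate([375, -487, 0]) {
  translate([0, 0, 402]) cube([318, 297, 27]);
  translate([13, 13, 0]) cylinder(h = 402, r = 13);
  translate([305, 13, 0]) cylinder(h = 402, r = 13);
  translate([13, 284, 0]) cylinder(h = 402, r = 13);
  translate([305, 284, 0]) cylinder(h = 402, r = 13);
}
translate([375, 725, 0]) {
  translate([0, 0, 402]) cube([318, 297, 27]);
  translate([13, 13, 0]) cylinder(h = 402, r = 13);
  translate([305, 13, 0]) cylinder(h = 402, r = 13);
  translate([13, 284, 0]) cylinder(h = 402, r = 13);
  translate([305, 284, 0]) cylinder(h = 402, r = 13);
}
translate([-508, 119, 0]) {
  translate([0, 0, 402]) cube([318, 297, 27]);
  translate([13, 13, 0]) cylinder(h = 402, r = 13);
  translate([305, 13, 0]) cylinder(h = 402, r = 13);
  translate([13, 284, 0]) cylinder(h = 402, r = 13);
  translate([305, 284, 0]) cylinder(h = 402, r = 13);
}
translate([1258, 119, 0]) {
  translate([0, 0, 402]) cube([318, 297, 27]);
  translate([13, 13, 0]) cylinder(h = 402, r = 13);
  translate([305, 13, 0]) cylinder(h = 402, r = 13);
  translate([13, 284, 0]) cylinder(h = 402, r = 13);
  translate([305, 284, 0]) cylinder(h = 402, r = 13);
}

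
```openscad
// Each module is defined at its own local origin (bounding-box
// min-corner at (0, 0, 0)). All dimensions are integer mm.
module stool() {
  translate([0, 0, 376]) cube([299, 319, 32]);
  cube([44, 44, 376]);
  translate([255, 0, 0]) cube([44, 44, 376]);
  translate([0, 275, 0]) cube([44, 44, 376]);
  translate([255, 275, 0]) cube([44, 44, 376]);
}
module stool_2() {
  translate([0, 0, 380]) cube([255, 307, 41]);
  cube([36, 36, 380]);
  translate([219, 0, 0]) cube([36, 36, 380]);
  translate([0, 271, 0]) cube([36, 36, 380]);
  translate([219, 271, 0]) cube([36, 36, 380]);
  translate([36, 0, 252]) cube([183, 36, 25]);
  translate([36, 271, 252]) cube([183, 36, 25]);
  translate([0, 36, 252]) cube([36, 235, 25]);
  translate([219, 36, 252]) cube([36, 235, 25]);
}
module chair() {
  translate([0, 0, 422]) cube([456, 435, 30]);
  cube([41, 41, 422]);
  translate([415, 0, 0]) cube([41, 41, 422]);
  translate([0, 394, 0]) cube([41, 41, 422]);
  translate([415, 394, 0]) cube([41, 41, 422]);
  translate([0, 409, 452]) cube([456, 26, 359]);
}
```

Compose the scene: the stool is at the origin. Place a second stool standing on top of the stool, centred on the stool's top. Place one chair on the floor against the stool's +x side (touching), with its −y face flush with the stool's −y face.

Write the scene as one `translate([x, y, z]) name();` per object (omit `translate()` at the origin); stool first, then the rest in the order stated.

stool();
translate([22, 6, 408]) stool_2();
translate([299, 0, 0]) chair();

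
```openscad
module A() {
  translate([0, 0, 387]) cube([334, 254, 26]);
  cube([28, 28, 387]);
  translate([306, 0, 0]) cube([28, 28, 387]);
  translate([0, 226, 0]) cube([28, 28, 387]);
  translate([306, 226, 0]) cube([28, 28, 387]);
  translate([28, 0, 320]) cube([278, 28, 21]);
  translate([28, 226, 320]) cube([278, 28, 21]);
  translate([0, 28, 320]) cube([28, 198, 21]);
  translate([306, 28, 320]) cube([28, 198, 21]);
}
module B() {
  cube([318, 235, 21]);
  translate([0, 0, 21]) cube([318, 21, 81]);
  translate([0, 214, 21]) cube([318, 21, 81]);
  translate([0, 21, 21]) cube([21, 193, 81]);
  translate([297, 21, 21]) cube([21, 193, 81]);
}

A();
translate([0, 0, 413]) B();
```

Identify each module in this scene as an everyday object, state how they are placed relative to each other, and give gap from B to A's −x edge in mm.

The open box's min-x is at 0; the stool's min-x is 0; gap = 0 mm.

A is a stool. B is an open box. The open box is on top of the stool. The gap from the open box to the stool's −x edge is 0 mm.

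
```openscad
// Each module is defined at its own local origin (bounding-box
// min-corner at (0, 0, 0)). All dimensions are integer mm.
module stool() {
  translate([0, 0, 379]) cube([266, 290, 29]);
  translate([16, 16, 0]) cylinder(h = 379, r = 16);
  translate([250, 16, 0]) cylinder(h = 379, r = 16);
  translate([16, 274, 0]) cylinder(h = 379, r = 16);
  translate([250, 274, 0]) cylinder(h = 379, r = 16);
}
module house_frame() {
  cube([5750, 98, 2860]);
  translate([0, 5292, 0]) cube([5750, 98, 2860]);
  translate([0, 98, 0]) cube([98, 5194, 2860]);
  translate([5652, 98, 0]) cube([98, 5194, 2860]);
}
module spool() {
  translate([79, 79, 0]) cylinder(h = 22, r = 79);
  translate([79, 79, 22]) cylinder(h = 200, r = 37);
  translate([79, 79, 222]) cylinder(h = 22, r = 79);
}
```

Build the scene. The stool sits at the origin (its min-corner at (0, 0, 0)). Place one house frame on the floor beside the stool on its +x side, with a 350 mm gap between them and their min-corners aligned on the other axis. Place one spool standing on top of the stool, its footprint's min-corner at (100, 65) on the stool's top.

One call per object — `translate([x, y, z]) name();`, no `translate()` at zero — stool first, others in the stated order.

stool();
translate([616, 0, 0]) house_frame();
translate([100, 65, 408]) spool();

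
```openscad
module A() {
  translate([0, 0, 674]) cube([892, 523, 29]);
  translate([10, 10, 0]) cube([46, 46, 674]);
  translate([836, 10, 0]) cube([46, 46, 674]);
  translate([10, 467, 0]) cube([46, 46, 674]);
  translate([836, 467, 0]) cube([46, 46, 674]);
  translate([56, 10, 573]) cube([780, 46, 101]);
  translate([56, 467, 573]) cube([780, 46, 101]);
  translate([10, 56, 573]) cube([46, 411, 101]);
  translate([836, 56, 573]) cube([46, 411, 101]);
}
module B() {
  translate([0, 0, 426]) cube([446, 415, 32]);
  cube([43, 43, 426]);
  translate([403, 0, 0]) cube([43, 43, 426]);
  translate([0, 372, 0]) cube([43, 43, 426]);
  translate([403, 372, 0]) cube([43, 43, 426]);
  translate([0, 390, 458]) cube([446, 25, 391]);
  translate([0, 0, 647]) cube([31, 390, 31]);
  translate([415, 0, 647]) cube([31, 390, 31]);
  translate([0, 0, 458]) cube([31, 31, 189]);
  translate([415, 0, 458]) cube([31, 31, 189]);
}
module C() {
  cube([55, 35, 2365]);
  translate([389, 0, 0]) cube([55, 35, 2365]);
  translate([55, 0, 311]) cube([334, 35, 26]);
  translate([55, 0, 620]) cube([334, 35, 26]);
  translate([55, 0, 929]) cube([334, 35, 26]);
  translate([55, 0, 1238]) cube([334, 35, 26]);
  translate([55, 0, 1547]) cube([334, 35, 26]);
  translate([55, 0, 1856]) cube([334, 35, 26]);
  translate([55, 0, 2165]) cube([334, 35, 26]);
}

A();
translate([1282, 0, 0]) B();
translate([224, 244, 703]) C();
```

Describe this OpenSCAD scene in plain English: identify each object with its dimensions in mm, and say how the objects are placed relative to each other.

A is a table: top 892 mm (x) × 523 mm (y), 29 mm thick, upper face at z = 703 mm, on four 46×46 mm square legs, each inset 10 mm from the nearest pair of top edges, running from z = 0 to the bottom of the top. Four apron rails, 46 mm thick and 101 mm tall, run between adjacent legs with their top edges flush with the underside of the top and their outer faces flush with the legs' outer faces.

B is a chair. The seat is a 446×415×32 mm slab with its top at z = 458 mm, on four 43×43 mm corner legs (flush with the seat edges, standing on z = 0). A flat backrest 25 mm thick, 391 mm tall, spans the full seat width and rises from the seat top along its +y edge, rear face flush with the rear of the seat. Two armrests of 31×31 mm section run along each side from the seat's front edge to the front of the backrest, top faces 220 mm above the seat top and outer faces flush with the seat's x-edges; a 31×31 mm post under the front of each armrest stands on the seat at the front corner.

C is a wooden ladder with two side rails of 55×35 mm section and 2365 mm height, set 444 mm apart overall. Between them run 7 rectangular rungs (35 mm deep, 26 mm thick), front faces flush with the rails' −y face. The bottom of the first rung is 311 mm above the floor and each subsequent rung is 309 mm higher than the one below.

The chair is on the floor beside the table on its +x side. The ladder is on top of the table, centred.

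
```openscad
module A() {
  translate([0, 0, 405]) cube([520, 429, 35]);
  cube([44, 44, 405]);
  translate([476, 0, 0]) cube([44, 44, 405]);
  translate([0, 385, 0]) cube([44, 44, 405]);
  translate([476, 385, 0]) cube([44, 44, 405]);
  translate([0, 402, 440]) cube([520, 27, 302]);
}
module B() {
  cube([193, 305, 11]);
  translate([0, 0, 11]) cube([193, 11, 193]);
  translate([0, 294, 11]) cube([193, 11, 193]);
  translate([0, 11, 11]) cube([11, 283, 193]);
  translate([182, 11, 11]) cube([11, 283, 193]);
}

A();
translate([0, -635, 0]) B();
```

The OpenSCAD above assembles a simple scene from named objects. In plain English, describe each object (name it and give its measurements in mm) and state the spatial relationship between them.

A is a chair: 520×429 mm seat, 35 mm thick, top at z = 440 mm, on four 44 mm square corner legs flush with the seat edges. A 27 mm thick backrest slab spans the full seat width, extending 302 mm above the seat top, its back face flush with the seat's +y edge.

B is an open-topped rectangular box: outside dimensions 193×305×204 mm, with a uniform wall and base thickness of 11 mm. The base is a full 193×305 slab on the floor; four walls sit on top of the base. The front and back walls (the −y and +y sides) span the full width; the two side walls fit between them.

The open box is on the floor beside the chair on its −y side.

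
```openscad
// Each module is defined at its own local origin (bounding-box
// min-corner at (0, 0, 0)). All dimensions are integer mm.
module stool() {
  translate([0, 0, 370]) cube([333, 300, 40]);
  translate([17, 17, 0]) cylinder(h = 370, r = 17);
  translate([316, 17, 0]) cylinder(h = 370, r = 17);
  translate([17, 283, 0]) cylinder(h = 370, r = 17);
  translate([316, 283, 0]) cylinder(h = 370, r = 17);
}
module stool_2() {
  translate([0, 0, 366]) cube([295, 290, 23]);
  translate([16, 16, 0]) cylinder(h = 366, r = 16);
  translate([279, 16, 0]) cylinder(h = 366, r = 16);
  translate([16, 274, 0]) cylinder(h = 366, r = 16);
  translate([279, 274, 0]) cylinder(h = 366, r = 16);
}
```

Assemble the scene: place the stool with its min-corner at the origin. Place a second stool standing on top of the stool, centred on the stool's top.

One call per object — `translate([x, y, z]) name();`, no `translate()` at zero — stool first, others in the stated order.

stool();
translate([19, 5, 410]) stool_2();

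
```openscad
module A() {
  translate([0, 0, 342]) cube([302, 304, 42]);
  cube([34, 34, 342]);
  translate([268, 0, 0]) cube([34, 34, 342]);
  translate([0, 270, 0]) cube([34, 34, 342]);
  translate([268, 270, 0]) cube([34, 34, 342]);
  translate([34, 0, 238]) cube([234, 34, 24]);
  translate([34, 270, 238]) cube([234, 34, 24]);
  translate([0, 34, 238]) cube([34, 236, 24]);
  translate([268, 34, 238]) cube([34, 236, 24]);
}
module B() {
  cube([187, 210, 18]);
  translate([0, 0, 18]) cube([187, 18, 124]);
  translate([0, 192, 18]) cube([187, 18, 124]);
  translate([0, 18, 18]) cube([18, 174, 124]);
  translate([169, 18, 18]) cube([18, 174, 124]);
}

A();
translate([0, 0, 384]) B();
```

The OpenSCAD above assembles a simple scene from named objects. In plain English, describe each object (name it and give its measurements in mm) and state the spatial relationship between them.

A is a four-legged stool. The seat is 302×304 mm, 42 mm thick, top at z = 384 mm. It stands on four square legs, each 34×34 mm in cross-section, from z = 0 to the seat underside, each flush with a corner of the seat. Four stretchers, 34 mm wide and 24 mm tall, connect adjacent legs with their undersides at z = 238 mm, each running between the inner faces of the legs it joins and aligned with the legs' outer faces on the other axis.

B is an open storage box with external size 187×210×142 mm and wall thickness 18 mm (the base is also 18 mm thick). The base covers the whole footprint; the four walls stand on the base, with the y-facing walls full-width and the x-facing walls fitting between their inner faces.

The open box is on top of the stool.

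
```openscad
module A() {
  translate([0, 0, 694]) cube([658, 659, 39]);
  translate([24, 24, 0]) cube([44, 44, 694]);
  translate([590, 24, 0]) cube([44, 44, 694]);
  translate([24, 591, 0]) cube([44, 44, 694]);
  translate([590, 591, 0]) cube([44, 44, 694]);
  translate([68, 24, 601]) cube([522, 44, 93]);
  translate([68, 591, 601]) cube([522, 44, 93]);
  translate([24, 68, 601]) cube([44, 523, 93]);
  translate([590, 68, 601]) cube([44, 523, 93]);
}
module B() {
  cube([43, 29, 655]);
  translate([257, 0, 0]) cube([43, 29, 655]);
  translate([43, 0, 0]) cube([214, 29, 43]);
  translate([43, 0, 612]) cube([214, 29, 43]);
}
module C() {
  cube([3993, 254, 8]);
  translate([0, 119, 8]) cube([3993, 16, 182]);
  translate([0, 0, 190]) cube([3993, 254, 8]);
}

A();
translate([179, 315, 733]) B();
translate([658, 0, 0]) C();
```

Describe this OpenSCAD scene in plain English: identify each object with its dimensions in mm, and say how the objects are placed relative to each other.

A is a rectangular dining table. The top is 658×659×39 mm with its upper surface at z = 733 mm. It stands on four 44×44 mm square legs, each inset 24 mm from the nearest pair of top edges, running from the floor to the underside of the top. Four apron rails, 44 mm thick and 93 mm tall, run between adjacent legs with their top edges flush with the underside of the top and their outer faces flush with the legs' outer faces.

B is a picture frame with a 214×569 mm rectangular opening (x by z) and a uniform 43 mm border on every side. Frame depth is 29 mm along y. It is built from two vertical stiles running the full outside height and two horizontal rails spanning the gap between the stiles.

C is an I-beam lying along x, 3993 mm long. Overall section height 198 mm. Two flanges 254 mm wide (y) and 8 mm thick, one on the floor and one at the top; a web 16 mm thick runs between them, centred on the flange width.

The picture frame is on top of the table, centred. The I-beam is against the table's +x side, with their −y faces flush.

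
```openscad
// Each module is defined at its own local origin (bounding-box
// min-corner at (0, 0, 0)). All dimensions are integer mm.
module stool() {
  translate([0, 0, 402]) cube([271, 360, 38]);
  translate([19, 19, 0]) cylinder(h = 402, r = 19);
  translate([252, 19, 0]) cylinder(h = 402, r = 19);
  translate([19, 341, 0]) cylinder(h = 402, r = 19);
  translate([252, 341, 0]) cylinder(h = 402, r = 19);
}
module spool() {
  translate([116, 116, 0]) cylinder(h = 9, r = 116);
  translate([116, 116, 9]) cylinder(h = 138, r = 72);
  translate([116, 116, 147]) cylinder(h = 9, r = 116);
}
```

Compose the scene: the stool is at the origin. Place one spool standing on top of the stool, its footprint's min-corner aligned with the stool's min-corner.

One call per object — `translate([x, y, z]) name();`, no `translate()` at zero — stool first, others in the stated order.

stool();
translate([0, 0, 440]) spool();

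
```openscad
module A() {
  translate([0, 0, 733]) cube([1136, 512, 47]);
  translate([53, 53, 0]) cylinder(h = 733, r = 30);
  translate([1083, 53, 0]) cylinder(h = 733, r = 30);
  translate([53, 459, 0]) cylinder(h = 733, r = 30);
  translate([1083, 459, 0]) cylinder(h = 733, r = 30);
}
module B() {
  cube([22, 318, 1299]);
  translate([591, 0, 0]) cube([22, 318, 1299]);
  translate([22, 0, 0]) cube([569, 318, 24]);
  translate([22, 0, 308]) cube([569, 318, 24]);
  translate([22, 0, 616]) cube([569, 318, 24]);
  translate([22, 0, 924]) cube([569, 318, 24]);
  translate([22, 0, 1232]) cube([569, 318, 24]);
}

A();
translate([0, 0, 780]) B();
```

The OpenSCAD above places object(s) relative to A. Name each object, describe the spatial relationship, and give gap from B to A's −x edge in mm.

The bookshelf's min-x is at 0; the table's min-x is 0; gap = 0 mm.

A is a table. B is a bookshelf. The bookshelf is on top of the table. The gap from the bookshelf to the table's −x edge is 0 mm.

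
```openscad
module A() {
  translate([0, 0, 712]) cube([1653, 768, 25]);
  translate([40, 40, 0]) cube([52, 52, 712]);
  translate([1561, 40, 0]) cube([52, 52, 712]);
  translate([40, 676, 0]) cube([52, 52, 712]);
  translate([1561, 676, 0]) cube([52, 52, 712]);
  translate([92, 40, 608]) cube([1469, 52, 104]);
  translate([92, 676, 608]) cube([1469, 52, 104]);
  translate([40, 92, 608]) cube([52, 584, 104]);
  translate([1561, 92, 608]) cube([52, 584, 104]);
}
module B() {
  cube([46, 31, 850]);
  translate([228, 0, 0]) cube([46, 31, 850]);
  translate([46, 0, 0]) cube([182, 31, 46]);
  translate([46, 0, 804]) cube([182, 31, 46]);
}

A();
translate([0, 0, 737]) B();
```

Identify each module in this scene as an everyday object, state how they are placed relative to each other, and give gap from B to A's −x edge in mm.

A is a table. B is a picture frame. The picture frame is on top of the table. The gap from the picture frame to the table's −x edge is 0 mm.

The picture frame's min-x is at 0; the table's min-x is 0; gap = 0 mm.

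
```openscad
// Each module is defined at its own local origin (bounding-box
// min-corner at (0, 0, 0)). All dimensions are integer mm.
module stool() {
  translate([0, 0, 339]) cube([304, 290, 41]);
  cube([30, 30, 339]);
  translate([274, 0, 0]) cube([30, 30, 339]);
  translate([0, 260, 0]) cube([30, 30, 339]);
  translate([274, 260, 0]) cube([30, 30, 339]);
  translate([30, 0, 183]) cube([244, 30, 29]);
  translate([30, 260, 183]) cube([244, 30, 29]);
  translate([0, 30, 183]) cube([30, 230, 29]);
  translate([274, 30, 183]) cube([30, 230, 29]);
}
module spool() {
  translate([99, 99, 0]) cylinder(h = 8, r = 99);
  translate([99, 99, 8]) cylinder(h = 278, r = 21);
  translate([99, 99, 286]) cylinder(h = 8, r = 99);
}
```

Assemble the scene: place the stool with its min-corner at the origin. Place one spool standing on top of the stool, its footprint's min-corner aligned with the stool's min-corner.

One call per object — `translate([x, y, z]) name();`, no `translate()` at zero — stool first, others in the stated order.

stool();
translate([0, 0, 380]) spool();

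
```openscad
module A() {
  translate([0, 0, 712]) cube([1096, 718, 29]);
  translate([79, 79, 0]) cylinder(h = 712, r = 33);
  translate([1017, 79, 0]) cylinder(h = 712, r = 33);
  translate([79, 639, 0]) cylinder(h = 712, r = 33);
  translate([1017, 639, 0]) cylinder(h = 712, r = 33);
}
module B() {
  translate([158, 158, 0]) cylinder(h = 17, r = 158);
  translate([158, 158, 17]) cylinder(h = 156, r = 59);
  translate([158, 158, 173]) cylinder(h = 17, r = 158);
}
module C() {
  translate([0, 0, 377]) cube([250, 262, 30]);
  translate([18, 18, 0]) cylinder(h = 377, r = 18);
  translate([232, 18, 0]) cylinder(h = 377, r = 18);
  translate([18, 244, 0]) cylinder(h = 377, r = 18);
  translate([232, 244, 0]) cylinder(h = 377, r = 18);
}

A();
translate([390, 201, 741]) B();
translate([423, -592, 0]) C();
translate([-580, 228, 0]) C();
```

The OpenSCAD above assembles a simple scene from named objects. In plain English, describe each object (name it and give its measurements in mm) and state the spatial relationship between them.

A is a rectangular dining table. The top is 1096×718×29 mm with its upper surface at z = 741 mm. It stands on four round legs of 66 mm diameter, each leg's bounding box inset 46 mm from the nearest pair of top edges, running from the floor to the underside of the top.

B is a spool: two coaxial disc flanges of radius 158 mm and thickness 17 mm, joined by a core cylinder of radius 59 mm and height 156 mm. The lower flange rests on z = 0 and the three cylinders share a vertical axis.

C is a simple wooden stool: a rectangular seat 250 mm (x) by 262 mm (y), 30 mm thick, top face at z = 407 mm, on four round legs, each 36 mm in diameter. The legs rest on z = 0, each leg's axis is inset half a diameter from the nearest pair of seat edges (so the leg's bounding box is flush with the corner).

The spool is on top of the table, centred. Two stools sit around the table at the −y, −x sides.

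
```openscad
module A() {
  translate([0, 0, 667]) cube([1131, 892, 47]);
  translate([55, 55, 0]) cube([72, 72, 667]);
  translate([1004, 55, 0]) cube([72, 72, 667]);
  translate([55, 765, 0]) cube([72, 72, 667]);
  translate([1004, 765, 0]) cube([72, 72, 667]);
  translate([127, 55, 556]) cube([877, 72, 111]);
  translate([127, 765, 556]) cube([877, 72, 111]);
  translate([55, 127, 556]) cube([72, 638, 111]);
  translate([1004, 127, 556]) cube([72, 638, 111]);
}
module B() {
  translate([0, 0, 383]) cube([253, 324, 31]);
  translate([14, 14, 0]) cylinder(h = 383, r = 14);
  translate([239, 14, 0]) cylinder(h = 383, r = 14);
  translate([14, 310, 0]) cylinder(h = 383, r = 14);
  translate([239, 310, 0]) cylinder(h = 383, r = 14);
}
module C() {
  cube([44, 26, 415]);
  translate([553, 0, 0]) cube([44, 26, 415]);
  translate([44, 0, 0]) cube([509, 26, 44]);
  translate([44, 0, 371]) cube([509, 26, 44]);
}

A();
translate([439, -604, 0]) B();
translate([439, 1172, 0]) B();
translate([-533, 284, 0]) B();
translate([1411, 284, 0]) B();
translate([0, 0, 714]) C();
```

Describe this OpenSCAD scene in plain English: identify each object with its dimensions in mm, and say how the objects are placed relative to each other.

A is a rectangular dining table. The top is 1131×892×47 mm with its upper surface at z = 714 mm. It stands on four 72×72 mm square legs, each inset 55 mm from the nearest pair of top edges, running from the floor to the underside of the top. Four apron rails, 72 mm thick and 111 mm tall, run between adjacent legs with their top edges flush with the underside of the top and their outer faces flush with the legs' outer faces.

B is a four-legged stool. The seat is 253×324 mm, 31 mm thick, top at z = 414 mm. It stands on four round legs, each 28 mm in diameter, from z = 0 to the seat underside, each leg's axis is inset half a diameter from the nearest pair of seat edges (so the leg's bounding box is flush with the corner).

C is a picture frame with a 509×327 mm rectangular opening (x by z) and a uniform 44 mm border on every side. Frame depth is 26 mm along y. It is built from two vertical stiles running the full outside height and two horizontal rails spanning the gap between the stiles.

Four stools sit around the table at the −y, +y, −x, +x sides. The picture frame is on top of the table.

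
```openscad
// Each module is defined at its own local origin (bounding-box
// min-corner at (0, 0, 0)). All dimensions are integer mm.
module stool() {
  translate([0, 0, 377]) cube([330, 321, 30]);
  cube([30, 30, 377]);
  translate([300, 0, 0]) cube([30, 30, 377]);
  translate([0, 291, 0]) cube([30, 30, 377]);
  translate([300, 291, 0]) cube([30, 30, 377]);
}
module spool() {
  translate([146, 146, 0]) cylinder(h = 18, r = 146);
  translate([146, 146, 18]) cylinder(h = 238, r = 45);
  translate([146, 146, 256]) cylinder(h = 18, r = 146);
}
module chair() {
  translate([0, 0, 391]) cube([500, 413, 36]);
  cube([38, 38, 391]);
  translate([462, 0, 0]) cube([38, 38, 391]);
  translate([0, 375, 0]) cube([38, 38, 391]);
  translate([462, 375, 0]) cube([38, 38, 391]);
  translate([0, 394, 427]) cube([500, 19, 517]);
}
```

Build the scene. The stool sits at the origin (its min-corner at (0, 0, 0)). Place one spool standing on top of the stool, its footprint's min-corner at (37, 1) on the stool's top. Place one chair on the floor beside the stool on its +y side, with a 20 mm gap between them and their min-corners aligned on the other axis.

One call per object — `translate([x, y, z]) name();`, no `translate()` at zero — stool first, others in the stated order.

stool();
translate([37, 1, 407]) spool();
translate([0, 341, 0]) chair();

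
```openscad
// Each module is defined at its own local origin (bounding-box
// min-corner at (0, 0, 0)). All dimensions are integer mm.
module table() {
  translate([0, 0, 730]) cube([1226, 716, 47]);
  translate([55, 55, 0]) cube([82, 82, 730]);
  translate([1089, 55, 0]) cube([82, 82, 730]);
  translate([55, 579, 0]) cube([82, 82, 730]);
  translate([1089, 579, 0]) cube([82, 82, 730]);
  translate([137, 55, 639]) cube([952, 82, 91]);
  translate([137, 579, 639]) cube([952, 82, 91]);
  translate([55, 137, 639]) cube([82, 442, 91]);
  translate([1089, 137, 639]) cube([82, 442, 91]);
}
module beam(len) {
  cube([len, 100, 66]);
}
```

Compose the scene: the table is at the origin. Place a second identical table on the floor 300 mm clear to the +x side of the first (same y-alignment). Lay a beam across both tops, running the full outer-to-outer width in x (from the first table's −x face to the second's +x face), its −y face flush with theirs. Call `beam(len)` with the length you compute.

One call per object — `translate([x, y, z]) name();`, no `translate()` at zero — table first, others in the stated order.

table();
translate([1526, 0, 0]) table();
translate([0, 0, 777]) beam(2752);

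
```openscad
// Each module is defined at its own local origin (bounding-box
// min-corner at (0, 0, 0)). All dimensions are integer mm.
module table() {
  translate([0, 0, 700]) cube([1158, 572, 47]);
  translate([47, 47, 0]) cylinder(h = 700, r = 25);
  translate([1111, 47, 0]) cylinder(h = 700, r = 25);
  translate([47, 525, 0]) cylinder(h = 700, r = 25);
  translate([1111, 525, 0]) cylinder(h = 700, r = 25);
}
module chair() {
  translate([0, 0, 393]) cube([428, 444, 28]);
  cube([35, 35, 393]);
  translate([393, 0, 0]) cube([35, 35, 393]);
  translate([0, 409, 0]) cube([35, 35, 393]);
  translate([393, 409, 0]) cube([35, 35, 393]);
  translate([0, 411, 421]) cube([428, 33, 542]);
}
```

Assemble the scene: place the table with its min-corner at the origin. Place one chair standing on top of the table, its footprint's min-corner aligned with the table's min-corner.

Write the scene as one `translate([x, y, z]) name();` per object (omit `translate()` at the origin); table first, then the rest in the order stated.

table();
translate([0, 0, 747]) chair();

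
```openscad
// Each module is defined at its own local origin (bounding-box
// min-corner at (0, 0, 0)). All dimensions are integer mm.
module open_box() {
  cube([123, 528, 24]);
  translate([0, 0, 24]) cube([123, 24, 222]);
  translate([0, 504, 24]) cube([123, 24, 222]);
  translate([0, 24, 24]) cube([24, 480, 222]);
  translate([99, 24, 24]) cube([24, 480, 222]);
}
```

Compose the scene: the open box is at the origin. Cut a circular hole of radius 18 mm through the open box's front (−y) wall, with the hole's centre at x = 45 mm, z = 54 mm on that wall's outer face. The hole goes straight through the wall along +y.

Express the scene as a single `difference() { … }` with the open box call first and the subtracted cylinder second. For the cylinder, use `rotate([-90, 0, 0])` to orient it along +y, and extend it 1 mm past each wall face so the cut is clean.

difference() {
  open_box();
  translate([45, -1, 54]) rotate([-90, 0, 0]) cylinder(h = 26, r = 18);
}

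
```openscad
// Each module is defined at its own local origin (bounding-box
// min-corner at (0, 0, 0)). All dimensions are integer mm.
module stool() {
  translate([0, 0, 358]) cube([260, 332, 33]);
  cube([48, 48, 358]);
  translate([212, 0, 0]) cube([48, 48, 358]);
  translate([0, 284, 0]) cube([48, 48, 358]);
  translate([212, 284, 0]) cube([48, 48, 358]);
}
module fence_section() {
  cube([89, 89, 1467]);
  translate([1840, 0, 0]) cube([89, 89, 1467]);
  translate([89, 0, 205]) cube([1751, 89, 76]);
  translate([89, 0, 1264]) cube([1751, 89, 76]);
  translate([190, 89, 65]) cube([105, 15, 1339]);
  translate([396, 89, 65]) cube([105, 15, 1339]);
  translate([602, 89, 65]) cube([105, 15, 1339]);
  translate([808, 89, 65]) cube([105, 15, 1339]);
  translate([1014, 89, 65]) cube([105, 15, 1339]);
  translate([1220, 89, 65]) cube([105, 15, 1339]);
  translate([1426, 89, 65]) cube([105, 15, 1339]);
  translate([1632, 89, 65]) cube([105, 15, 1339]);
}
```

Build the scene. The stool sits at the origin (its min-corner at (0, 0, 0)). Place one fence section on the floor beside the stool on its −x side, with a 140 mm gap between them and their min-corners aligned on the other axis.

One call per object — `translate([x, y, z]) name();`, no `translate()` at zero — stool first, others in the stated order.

stool();
translate([-2069, 0, 0]) fence_section();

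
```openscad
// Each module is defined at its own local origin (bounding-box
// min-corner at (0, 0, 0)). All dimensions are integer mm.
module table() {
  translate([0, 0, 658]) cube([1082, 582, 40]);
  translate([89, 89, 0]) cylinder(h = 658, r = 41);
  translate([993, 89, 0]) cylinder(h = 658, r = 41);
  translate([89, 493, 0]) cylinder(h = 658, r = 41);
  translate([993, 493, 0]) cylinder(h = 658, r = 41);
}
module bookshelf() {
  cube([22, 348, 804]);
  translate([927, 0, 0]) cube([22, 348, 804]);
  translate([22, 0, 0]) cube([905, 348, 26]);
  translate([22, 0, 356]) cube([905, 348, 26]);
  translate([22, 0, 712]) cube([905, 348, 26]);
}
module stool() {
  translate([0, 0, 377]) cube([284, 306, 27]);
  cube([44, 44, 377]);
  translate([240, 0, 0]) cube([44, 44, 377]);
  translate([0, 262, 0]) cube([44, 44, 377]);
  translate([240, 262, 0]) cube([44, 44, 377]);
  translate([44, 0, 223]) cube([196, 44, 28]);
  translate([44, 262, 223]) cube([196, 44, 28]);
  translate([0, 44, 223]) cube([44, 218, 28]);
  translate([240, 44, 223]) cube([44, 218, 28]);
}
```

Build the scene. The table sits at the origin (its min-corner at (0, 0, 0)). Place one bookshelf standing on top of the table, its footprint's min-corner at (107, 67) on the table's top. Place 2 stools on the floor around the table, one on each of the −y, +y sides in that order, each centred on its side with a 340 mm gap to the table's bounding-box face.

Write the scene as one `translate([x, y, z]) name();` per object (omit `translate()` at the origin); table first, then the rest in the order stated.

table();
translate([107, 67, 698]) bookshelf();
translate([399, -646, 0]) stool();
translate([399, 922, 0]) stool();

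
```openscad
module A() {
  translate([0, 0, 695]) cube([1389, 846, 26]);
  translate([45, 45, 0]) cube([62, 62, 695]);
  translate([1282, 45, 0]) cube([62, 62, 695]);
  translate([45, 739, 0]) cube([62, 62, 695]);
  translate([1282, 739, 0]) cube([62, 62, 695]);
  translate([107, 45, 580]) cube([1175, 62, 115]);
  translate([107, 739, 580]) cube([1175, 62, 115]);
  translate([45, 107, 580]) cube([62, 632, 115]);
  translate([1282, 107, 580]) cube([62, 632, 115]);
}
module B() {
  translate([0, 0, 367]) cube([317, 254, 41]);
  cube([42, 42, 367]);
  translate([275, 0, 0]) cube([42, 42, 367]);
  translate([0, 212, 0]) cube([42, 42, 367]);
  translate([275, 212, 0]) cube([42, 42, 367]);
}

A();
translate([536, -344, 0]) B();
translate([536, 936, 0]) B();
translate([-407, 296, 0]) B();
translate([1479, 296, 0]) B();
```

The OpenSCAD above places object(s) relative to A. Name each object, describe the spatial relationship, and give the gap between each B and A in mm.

Each stool's nearest face is 90 mm from the table's bounding box.

A is a table. B is a stool. Four stools sit around the table at the −y, +y, −x, +x sides. The gap between each stool and the table is 90 mm.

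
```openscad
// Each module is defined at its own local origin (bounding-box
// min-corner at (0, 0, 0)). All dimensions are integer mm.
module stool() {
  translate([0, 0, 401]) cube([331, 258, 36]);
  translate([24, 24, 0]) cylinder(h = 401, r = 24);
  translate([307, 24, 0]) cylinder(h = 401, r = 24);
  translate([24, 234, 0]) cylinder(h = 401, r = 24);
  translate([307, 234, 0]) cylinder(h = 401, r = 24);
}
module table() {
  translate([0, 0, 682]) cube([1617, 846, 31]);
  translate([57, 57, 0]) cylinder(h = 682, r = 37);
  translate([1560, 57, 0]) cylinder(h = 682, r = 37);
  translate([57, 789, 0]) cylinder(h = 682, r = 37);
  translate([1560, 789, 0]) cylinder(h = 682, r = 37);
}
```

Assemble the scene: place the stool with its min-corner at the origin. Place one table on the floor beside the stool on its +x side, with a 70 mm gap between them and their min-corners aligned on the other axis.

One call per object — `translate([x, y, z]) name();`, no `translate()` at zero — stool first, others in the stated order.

stool();
translate([401, 0, 0]) table();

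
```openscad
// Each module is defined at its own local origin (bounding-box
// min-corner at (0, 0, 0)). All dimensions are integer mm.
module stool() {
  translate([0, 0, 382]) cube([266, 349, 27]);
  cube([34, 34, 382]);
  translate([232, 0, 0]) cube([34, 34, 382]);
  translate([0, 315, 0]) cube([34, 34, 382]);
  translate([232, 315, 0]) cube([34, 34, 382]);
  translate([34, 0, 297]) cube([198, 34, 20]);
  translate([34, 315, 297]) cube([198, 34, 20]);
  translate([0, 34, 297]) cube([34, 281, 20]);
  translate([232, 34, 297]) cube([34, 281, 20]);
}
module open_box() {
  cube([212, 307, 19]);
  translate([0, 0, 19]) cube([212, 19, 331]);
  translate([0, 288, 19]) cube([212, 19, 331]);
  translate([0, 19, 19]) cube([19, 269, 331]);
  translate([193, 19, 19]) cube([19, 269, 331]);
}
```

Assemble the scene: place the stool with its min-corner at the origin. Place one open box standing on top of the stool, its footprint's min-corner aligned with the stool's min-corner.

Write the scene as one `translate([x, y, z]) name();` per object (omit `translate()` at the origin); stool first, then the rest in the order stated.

stool();
translate([0, 0, 409]) open_box();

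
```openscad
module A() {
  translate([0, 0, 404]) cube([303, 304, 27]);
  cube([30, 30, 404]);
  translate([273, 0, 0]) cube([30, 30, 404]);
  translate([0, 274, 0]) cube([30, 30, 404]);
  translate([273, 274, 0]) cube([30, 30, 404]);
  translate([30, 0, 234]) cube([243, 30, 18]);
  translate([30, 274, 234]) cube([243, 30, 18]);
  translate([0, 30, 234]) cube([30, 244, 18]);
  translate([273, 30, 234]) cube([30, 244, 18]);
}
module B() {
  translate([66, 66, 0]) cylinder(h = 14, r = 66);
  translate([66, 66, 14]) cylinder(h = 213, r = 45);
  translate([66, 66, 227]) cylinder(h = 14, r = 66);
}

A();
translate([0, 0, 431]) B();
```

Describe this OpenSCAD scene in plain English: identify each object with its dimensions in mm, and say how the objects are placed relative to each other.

A is a simple wooden stool: a rectangular seat 303 mm (x) by 304 mm (y), 27 mm thick, top face at z = 431 mm, on four square legs, each 30×30 mm in cross-section. The legs rest on z = 0, each flush with a corner of the seat. Four stretchers, 30 mm wide and 18 mm tall, connect adjacent legs with their undersides at z = 234 mm, each running between the inner faces of the legs it joins and aligned with the legs' outer faces on the other axis.

B is a spool: two coaxial disc flanges of radius 66 mm and thickness 14 mm, joined by a core cylinder of radius 45 mm and height 213 mm. The lower flange rests on z = 0 and the three cylinders share a vertical axis.

The spool is on top of the stool.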